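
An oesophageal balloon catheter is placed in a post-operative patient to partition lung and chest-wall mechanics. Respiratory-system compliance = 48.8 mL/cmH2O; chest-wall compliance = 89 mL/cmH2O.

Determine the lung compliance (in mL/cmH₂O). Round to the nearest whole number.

1/CL = 1/Crs − 1/Ccw.
1/CL = 1/48.8 − 1/89 = 0.009256.
CL = 108.04 mL/cmH2O.

108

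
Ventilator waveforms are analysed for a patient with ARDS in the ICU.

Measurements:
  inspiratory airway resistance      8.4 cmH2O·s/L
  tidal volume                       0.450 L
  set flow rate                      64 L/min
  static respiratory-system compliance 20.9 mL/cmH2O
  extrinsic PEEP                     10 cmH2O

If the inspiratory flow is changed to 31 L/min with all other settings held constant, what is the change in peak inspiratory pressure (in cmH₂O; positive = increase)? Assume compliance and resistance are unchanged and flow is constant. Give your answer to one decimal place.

-4.6

Flow: 64 L/min ÷ 60 = 1.0667 L/s.
New flow: 31 L/min ÷ 60 = 0.5167 L/s.
PIP = Vt/C + R·V̇ + PEEP (constant-flow equation of motion).
Only the resistive term changes: ΔPIP = R × ΔV̇ = 8.4 × (0.5167 − 1.0667) = 8.4 × -0.55 = -4.62 cmH2O.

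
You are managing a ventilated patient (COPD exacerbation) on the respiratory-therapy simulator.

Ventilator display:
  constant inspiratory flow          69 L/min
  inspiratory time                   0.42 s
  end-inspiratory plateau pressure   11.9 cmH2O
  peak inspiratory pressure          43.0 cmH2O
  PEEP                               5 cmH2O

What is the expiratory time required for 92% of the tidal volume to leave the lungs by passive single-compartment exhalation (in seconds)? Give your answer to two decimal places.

4.78

Flow: 69 L/min ÷ 60 = 1.15 L/s.
Vt = flow × Ti = 1.15 L/s × 0.42 s × 1000 mL/L = 483.0 mL.
R = (PIP − Pplat)/V̇ = (43.0 − 11.9) / 1.15 = 31.1/1.15 = 27.043 cmH2O·s/L.
C = Vt/(Pplat − PEEP) = 483.0 / (11.9 − 5) = 483.0/6.9 = 70.0 mL/cmH2O.
τ = R × C = 27.043 × 0.07 L/cmH2O = 1.893 s.
t = −τ·ln(1 − 0.92) = −1.893·ln(0.08) = 4.781 s.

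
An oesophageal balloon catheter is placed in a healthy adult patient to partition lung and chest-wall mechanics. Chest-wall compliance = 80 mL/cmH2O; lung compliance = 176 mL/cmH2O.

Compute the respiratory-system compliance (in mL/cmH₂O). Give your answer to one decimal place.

Lung and chest wall are elastances in series: 1/Crs = 1/CL + 1/Ccw.
1/Crs = 1/176 + 1/80 = 0.01818.
Crs = 55.006 mL/cmH2O.

55.0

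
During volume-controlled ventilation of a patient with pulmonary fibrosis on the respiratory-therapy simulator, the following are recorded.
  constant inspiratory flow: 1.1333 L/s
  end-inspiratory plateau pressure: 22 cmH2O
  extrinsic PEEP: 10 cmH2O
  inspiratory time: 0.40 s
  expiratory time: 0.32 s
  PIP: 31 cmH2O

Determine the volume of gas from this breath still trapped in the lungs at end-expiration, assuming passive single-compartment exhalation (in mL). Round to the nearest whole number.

Vt = flow × Ti = 1.1333 L/s × 0.40 s × 1000 mL/L = 453.32 mL.
R = (PIP − Pplat)/V̇ = (31 − 22) / 1.1333 = 9.0/1.1333 = 7.941 cmH2O·s/L.
C = Vt/(Pplat − PEEP) = 453.32 / (22 − 10) = 453.32/12.0 = 37.777 mL/cmH2O.
τ = R × C = 7.941 × 0.03778 L/cmH2O = 0.3 s.
Fraction remaining = e^(−Te/τ) = e^(−0.32/0.3) = 0.3442.
Trapped volume = 453.32 × 0.3442 = 156.03 mL.

156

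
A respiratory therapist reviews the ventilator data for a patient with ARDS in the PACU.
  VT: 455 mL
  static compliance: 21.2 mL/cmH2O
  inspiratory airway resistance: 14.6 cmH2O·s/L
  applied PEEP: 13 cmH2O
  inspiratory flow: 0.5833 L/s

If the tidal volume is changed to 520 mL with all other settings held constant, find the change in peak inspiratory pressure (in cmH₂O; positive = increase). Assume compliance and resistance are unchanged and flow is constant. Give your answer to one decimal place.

PIP = Vt/C + R·V̇ + PEEP (constant-flow equation of motion).
Only the elastic term changes: ΔPIP = ΔVt / C = (520 − 455) / 21.2 = 3.066 cmH2O.

3.1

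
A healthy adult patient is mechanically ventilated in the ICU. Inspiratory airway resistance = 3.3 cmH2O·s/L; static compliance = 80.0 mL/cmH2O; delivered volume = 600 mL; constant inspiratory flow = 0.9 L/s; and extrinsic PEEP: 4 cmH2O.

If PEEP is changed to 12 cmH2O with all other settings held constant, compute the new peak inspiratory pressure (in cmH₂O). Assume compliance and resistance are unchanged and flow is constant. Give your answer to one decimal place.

22.5

PIP = Vt/C + R·V̇ + PEEP (constant-flow equation of motion).
Only the baseline term changes: ΔPIP = ΔPEEP = 12 − 4 = 8.0 cmH2O.
Original PIP = 600/80.0 + 3.3×0.9 + 4 = 14.47 cmH2O; new PIP = 14.47 + (8.0) = 22.47 cmH2O.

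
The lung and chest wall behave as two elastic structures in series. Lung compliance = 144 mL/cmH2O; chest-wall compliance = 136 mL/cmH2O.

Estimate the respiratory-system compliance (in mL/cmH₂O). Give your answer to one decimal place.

69.9

Lung and chest wall are elastances in series: 1/Crs = 1/CL + 1/Ccw.
1/Crs = 1/144 + 1/136 = 0.0143.
Crs = 69.93 mL/cmH2O.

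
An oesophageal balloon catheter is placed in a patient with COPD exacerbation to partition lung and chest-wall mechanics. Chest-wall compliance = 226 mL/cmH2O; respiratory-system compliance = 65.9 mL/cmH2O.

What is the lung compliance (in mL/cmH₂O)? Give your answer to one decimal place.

1/CL = 1/Crs − 1/Ccw.
1/CL = 1/65.9 − 1/226 = 0.01075.
CL = 93.023 mL/cmH2O.

93.0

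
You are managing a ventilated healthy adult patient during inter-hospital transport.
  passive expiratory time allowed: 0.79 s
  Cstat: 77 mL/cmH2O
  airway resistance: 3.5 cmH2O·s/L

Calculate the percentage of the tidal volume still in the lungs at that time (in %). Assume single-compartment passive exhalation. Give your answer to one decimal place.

5.3

τ = R × C = 3.5 × 77 mL/cmH2O = 3.5 × 0.077 L/cmH2O = 0.2695 s.
Passive exhalation: V(t)/V₀ = e^(−t/τ) = e^(−0.79/0.2695) = 0.05332.
Fraction remaining = 0.05332 → 5.332%.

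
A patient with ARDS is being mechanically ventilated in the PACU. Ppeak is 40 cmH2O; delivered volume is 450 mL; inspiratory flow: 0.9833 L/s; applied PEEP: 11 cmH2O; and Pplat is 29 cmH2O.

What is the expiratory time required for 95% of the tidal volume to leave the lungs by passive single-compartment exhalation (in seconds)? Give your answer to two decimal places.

R = (PIP − Pplat)/V̇ = (40 − 29) / 0.9833 = 11.0/0.9833 = 11.187 cmH2O·s/L.
C = Vt/(Pplat − PEEP) = 450.0 / (29 − 11) = 450.0/18.0 = 25.0 mL/cmH2O.
τ = R × C = 11.187 × 0.025 L/cmH2O = 0.2797 s.
t = −τ·ln(1 − 0.95) = −0.2797·ln(0.05) = 0.8379 s.

0.84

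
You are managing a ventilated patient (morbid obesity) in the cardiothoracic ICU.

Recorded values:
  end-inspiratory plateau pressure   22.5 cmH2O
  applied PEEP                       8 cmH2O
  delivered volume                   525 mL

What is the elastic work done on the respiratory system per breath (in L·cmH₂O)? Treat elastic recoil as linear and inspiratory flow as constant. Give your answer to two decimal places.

Elastic work ≈ ½ × (Pplat − PEEP) × Vt = 0.5 × (22.5 − 8) × 0.525 L = 0.5 × 14.5 × 0.525 = 3.806 L·cmH2O.

3.81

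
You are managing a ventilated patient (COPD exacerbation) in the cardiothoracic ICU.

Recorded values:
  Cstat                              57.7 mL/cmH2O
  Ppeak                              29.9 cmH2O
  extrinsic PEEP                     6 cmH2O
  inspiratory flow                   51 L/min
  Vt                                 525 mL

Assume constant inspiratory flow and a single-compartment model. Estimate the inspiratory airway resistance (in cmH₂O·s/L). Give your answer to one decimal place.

Flow: 51 L/min ÷ 60 = 0.85 L/s.
Equation of motion (constant flow): PIP = Vt/C + R·V̇ + PEEP.
R·V̇ = PIP − Vt/C − PEEP = 29.9 − 525/57.7 − 6 = 29.9 − 9.099 − 6 = 14.801 cmH2O.
R = 14.801 / 0.85 = 17.413 cmH2O·s/L.

17.4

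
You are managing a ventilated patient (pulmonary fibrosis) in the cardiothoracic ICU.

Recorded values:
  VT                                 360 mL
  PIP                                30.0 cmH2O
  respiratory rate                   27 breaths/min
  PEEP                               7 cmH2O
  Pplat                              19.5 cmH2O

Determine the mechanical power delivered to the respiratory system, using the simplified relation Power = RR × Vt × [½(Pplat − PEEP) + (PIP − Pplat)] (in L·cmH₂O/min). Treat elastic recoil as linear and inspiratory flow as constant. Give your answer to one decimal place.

162.8

Per-breath work = Vt × [½(Pplat−PEEP) + (PIP−Pplat)] = 0.360 × [0.5×12.5 + 10.5] = 0.360 × 16.75 = 6.03 L·cmH2O.
Power = 27 × 6.03 = 162.81 L·cmH2O/min.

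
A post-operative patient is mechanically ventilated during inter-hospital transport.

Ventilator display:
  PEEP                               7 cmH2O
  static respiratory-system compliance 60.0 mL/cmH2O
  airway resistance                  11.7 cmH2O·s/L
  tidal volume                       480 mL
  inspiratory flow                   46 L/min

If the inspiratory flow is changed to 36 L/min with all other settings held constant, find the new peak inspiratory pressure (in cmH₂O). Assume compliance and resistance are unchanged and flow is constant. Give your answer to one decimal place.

22.0

Flow: 46 L/min ÷ 60 = 0.7667 L/s.
New flow: 36 L/min ÷ 60 = 0.6 L/s.
PIP = Vt/C + R·V̇ + PEEP (constant-flow equation of motion).
Only the resistive term changes: ΔPIP = R × ΔV̇ = 11.7 × (0.6 − 0.7667) = 11.7 × -0.1667 = -1.95 cmH2O.
Original PIP = 480/60.0 + 11.7×0.7667 + 7 = 23.97 cmH2O; new PIP = 23.97 + (-1.95) = 22.02 cmH2O.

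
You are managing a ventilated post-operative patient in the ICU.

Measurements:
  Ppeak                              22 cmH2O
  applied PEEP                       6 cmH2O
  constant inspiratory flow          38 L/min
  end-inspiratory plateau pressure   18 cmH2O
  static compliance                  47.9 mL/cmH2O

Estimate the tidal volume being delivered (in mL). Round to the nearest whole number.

Vt = Cstat × (Pplat − PEEP) = 47.9 × (18 − 6) = 47.9 × 12.0 = 574.8 mL.

575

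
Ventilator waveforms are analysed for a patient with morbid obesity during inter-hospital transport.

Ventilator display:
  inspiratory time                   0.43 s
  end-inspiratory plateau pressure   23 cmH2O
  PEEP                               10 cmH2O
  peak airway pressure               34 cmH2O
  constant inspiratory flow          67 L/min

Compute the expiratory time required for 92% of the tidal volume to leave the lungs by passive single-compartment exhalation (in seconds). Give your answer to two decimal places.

0.92

Flow: 67 L/min ÷ 60 = 1.1167 L/s.
Vt = flow × Ti = 1.1167 L/s × 0.43 s × 1000 mL/L = 480.18 mL.
R = (PIP − Pplat)/V̇ = (34 − 23) / 1.1167 = 11.0/1.1167 = 9.85 cmH2O·s/L.
C = Vt/(Pplat − PEEP) = 480.18 / (23 − 10) = 480.18/13.0 = 36.937 mL/cmH2O.
τ = R × C = 9.85 × 0.03694 L/cmH2O = 0.3639 s.
t = −τ·ln(1 − 0.92) = −0.3639·ln(0.08) = 0.9191 s.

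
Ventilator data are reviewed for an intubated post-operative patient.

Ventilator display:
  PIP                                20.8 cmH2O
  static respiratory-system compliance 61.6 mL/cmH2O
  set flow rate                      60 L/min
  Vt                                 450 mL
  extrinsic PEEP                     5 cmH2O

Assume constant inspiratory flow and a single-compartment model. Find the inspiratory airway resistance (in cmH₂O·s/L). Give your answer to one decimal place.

Flow: 60 L/min ÷ 60 = 1 L/s.
Equation of motion (constant flow): PIP = Vt/C + R·V̇ + PEEP.
R·V̇ = PIP − Vt/C − PEEP = 20.8 − 450/61.6 − 5 = 20.8 − 7.305 − 5 = 8.495 cmH2O.
R = 8.495 / 1 = 8.495 cmH2O·s/L.

8.5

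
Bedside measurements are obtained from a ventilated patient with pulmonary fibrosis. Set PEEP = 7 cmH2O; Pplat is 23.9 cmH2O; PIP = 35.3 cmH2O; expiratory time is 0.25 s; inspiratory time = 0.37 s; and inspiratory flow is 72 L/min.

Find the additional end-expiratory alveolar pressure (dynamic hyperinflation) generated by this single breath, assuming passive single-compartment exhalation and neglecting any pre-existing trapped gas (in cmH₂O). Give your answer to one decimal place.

6.2

Flow: 72 L/min ÷ 60 = 1.2 L/s.
Vt = flow × Ti = 1.2 L/s × 0.37 s × 1000 mL/L = 444.0 mL.
R = (PIP − Pplat)/V̇ = (35.3 − 23.9) / 1.2 = 11.4/1.2 = 9.5 cmH2O·s/L.
C = Vt/(Pplat − PEEP) = 444.0 / (23.9 − 7) = 444.0/16.9 = 26.272 mL/cmH2O.
τ = R × C = 9.5 × 0.02627 L/cmH2O = 0.2496 s.
Fraction remaining = e^(−Te/τ) = e^(−0.25/0.2496) = 0.3673; trapped volume = 444.0 × 0.3673 = 163.08 mL.
Additional alveolar pressure from trapping ≈ V_trapped / C = 163.08 / 26.272 = 6.207 cmH2O.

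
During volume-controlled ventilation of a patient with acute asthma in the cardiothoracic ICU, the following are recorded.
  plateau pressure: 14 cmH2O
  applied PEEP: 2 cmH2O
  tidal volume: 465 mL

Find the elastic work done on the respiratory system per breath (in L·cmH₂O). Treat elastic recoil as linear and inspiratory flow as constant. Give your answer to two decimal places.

Elastic work ≈ ½ × (Pplat − PEEP) × Vt = 0.5 × (14 − 2) × 0.465 L = 0.5 × 12.0 × 0.465 = 2.79 L·cmH2O.

2.79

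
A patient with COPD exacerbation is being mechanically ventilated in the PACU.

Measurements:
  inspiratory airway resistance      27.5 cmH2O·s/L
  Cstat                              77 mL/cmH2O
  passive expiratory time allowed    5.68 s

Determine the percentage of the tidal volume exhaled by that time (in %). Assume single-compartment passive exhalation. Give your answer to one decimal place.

93.2

τ = R × C = 27.5 × 77 mL/cmH2O = 27.5 × 0.077 L/cmH2O = 2.118 s.
Passive exhalation: V(t)/V₀ = e^(−t/τ) = e^(−5.68/2.118) = 0.06844.
Fraction exhaled = 1 − 0.06844 = 0.9316 → 93.16%.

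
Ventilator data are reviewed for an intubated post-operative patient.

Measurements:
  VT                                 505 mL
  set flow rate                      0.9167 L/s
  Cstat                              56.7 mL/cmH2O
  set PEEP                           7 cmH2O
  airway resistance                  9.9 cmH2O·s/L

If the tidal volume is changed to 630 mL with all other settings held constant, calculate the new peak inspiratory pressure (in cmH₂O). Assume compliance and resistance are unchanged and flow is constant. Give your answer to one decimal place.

PIP = Vt/C + R·V̇ + PEEP (constant-flow equation of motion).
Only the elastic term changes: ΔPIP = ΔVt / C = (630 − 505) / 56.7 = 2.205 cmH2O.
Original PIP = 505/56.7 + 9.9×0.9167 + 7 = 24.982 cmH2O; new PIP = 24.982 + (2.205) = 27.187 cmH2O.

27.2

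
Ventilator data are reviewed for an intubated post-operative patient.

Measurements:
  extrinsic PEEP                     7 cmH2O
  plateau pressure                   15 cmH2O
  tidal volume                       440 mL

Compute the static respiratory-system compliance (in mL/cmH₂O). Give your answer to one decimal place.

55.0

Cstat = Vt / (Pplat − PEEP) = 440 / (15 − 7) = 440 / 8.0 = 55.0 mL/cmH2O.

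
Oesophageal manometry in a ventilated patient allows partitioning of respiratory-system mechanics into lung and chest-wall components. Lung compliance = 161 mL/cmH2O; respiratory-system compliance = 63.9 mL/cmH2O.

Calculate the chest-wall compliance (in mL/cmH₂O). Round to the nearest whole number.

106

1/Ccw = 1/Crs − 1/CL.
1/Ccw = 1/63.9 − 1/161 = 0.009438.
Ccw = 105.95 mL/cmH2O.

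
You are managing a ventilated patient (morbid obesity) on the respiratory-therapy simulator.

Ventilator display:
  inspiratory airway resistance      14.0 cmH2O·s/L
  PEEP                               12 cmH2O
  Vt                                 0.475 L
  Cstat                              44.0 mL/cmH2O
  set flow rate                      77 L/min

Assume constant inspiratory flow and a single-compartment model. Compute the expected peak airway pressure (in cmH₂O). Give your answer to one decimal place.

Flow: 77 L/min ÷ 60 = 1.2833 L/s.
Equation of motion (constant flow): PIP = Vt/C + R·V̇ + PEEP.
PIP = 475/44.0 + 14.0×1.2833 + 12 = 10.795 + 17.966 + 12 = 40.761 cmH2O.

40.8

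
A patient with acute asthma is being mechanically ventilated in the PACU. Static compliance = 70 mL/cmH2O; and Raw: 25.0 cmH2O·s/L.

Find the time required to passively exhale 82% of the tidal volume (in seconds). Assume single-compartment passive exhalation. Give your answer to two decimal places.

3.00

τ = R × C = 25.0 × 70 mL/cmH2O = 25.0 × 0.070 L/cmH2O = 1.75 s.
Exhaled fraction f = 1 − e^(−t/τ) → t = −τ·ln(1 − f) = −1.75·ln(0.18) = 3.001 s.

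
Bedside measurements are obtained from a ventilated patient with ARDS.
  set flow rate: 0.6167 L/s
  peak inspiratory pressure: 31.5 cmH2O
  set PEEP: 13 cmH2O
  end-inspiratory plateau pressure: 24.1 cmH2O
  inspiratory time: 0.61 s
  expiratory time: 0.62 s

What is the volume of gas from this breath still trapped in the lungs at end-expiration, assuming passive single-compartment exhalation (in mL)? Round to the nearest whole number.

Vt = flow × Ti = 0.6167 L/s × 0.61 s × 1000 mL/L = 376.19 mL.
R = (PIP − Pplat)/V̇ = (31.5 − 24.1) / 0.6167 = 7.4/0.6167 = 11.999 cmH2O·s/L.
C = Vt/(Pplat − PEEP) = 376.19 / (24.1 − 13) = 376.19/11.1 = 33.891 mL/cmH2O.
τ = R × C = 11.999 × 0.03389 L/cmH2O = 0.4066 s.
Fraction remaining = e^(−Te/τ) = e^(−0.62/0.4066) = 0.2177.
Trapped volume = 376.19 × 0.2177 = 81.897 mL.

82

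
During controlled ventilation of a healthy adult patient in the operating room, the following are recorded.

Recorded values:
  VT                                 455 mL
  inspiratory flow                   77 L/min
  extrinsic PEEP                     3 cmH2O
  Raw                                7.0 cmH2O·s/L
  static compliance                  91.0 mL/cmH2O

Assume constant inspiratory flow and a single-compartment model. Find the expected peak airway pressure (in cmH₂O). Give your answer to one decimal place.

17.0

Flow: 77 L/min ÷ 60 = 1.2833 L/s.
Equation of motion (constant flow): PIP = Vt/C + R·V̇ + PEEP.
PIP = 455/91.0 + 7.0×1.2833 + 3 = 5.0 + 8.983 + 3 = 16.983 cmH2O.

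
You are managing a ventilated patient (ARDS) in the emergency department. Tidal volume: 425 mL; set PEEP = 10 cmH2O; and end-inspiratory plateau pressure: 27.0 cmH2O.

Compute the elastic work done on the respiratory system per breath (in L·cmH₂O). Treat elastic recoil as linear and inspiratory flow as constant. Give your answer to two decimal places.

3.61

Elastic work ≈ ½ × (Pplat − PEEP) × Vt = 0.5 × (27.0 − 10) × 0.425 L = 0.5 × 17.0 × 0.425 = 3.613 L·cmH2O.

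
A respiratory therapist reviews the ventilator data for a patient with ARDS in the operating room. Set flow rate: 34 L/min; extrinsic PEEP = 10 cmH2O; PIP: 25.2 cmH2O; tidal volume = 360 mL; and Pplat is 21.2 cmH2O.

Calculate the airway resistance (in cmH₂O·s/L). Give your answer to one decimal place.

Flow: 34 L/min ÷ 60 = 0.5667 L/s.
Raw = (PIP − Pplat) / flow = (25.2 − 21.2) / 0.5667 = 4.0 / 0.5667 = 7.058 cmH2O·s/L.

7.1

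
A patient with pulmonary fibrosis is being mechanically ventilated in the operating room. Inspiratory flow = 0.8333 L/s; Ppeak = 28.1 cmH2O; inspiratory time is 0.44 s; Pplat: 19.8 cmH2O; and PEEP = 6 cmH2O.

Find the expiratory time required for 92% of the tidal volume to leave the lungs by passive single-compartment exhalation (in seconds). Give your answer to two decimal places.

0.67

Vt = flow × Ti = 0.8333 L/s × 0.44 s × 1000 mL/L = 366.65 mL.
R = (PIP − Pplat)/V̇ = (28.1 − 19.8) / 0.8333 = 8.3/0.8333 = 9.96 cmH2O·s/L.
C = Vt/(Pplat − PEEP) = 366.65 / (19.8 − 6) = 366.65/13.8 = 26.569 mL/cmH2O.
τ = R × C = 9.96 × 0.02657 L/cmH2O = 0.2646 s.
t = −τ·ln(1 − 0.92) = −0.2646·ln(0.08) = 0.6683 s.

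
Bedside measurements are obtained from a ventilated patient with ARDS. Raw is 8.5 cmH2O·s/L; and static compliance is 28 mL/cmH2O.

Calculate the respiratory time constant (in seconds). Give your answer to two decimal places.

0.24

τ = R × C = 8.5 × 28 mL/cmH2O = 8.5 × 0.028 L/cmH2O = 0.238 s.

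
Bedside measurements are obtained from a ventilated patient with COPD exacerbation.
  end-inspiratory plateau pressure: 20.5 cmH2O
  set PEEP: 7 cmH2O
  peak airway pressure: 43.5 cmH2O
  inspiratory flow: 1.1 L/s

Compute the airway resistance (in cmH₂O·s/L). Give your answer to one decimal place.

Raw = (PIP − Pplat) / flow = (43.5 − 20.5) / 1.1 = 23.0 / 1.1 = 20.909 cmH2O·s/L.

20.9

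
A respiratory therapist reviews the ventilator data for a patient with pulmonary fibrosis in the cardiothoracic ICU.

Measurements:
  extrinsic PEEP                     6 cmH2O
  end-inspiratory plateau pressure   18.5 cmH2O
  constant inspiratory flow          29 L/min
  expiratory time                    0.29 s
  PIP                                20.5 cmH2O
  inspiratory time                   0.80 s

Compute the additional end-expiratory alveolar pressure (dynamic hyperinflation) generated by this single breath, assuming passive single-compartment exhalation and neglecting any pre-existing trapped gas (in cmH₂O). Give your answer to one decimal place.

Flow: 29 L/min ÷ 60 = 0.4833 L/s.
Vt = flow × Ti = 0.4833 L/s × 0.80 s × 1000 mL/L = 386.64 mL.
R = (PIP − Pplat)/V̇ = (20.5 − 18.5) / 0.4833 = 2.0/0.4833 = 4.138 cmH2O·s/L.
C = Vt/(Pplat − PEEP) = 386.64 / (18.5 − 6) = 386.64/12.5 = 30.931 mL/cmH2O.
τ = R × C = 4.138 × 0.03093 L/cmH2O = 0.128 s.
Fraction remaining = e^(−Te/τ) = e^(−0.29/0.128) = 0.1038; trapped volume = 386.64 × 0.1038 = 40.133 mL.
Additional alveolar pressure from trapping ≈ V_trapped / C = 40.133 / 30.931 = 1.298 cmH2O.

1.3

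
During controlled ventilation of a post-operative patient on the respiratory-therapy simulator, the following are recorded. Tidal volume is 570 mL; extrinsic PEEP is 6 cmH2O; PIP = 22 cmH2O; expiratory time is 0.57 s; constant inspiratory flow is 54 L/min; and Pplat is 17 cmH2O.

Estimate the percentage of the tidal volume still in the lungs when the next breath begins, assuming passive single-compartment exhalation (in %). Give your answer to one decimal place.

13.8

Flow: 54 L/min ÷ 60 = 0.9 L/s.
R = (PIP − Pplat)/V̇ = (22 − 17) / 0.9 = 5.0/0.9 = 5.556 cmH2O·s/L.
C = Vt/(Pplat − PEEP) = 570.0 / (17 − 6) = 570.0/11.0 = 51.818 mL/cmH2O.
τ = R × C = 5.556 × 0.05182 L/cmH2O = 0.2879 s.
Fraction remaining at end-expiration = e^(−Te/τ) = e^(−0.57/0.2879) = 0.1381 → 13.81%.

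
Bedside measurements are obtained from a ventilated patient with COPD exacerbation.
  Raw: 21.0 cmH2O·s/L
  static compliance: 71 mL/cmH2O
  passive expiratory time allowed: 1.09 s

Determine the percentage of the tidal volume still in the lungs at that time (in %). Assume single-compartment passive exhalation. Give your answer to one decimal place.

τ = R × C = 21.0 × 71 mL/cmH2O = 21.0 × 0.071 L/cmH2O = 1.491 s.
Passive exhalation: V(t)/V₀ = e^(−t/τ) = e^(−1.09/1.491) = 0.4814.
Fraction remaining = 0.4814 → 48.14%.

48.1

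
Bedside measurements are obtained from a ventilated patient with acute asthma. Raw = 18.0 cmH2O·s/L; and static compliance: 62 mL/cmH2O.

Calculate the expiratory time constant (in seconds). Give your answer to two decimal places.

1.12

τ = R × C = 18.0 × 62 mL/cmH2O = 18.0 × 0.062 L/cmH2O = 1.116 s.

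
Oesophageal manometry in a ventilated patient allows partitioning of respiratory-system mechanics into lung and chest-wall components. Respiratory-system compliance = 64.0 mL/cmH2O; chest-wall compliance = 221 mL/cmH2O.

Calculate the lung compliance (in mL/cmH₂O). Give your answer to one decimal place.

90.1

1/CL = 1/Crs − 1/Ccw.
1/CL = 1/64.0 − 1/221 = 0.0111.
CL = 90.09 mL/cmH2O.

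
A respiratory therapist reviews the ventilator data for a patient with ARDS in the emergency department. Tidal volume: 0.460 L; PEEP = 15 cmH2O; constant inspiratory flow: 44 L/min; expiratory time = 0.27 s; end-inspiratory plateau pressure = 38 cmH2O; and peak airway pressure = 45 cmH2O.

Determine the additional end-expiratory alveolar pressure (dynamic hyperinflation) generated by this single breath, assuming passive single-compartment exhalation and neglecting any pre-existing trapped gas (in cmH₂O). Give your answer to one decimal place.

Flow: 44 L/min ÷ 60 = 0.7333 L/s.
R = (PIP − Pplat)/V̇ = (45 − 38) / 0.7333 = 7.0/0.7333 = 9.546 cmH2O·s/L.
C = Vt/(Pplat − PEEP) = 460.0 / (38 − 15) = 460.0/23.0 = 20.0 mL/cmH2O.
τ = R × C = 9.546 × 0.02 L/cmH2O = 0.1909 s.
Fraction remaining = e^(−Te/τ) = e^(−0.27/0.1909) = 0.2431; trapped volume = 460.0 × 0.2431 = 111.83 mL.
Additional alveolar pressure from trapping ≈ V_trapped / C = 111.83 / 20.0 = 5.592 cmH2O.

5.6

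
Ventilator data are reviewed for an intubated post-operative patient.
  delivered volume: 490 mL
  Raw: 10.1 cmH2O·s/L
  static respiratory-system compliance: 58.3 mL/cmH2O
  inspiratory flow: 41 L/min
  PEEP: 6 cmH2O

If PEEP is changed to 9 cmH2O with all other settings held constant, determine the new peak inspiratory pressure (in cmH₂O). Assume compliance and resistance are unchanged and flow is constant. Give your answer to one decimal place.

Flow: 41 L/min ÷ 60 = 0.6833 L/s.
PIP = Vt/C + R·V̇ + PEEP (constant-flow equation of motion).
Only the baseline term changes: ΔPIP = ΔPEEP = 9 − 6 = 3.0 cmH2O.
Original PIP = 490/58.3 + 10.1×0.6833 + 6 = 21.306 cmH2O; new PIP = 21.306 + (3.0) = 24.306 cmH2O.

24.3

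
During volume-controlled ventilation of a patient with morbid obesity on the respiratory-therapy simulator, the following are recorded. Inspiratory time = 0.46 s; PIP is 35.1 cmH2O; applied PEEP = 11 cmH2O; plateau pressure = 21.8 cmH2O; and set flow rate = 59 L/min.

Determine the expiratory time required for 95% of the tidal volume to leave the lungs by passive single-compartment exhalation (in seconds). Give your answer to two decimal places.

Flow: 59 L/min ÷ 60 = 0.9833 L/s.
Vt = flow × Ti = 0.9833 L/s × 0.46 s × 1000 mL/L = 452.32 mL.
R = (PIP − Pplat)/V̇ = (35.1 − 21.8) / 0.9833 = 13.3/0.9833 = 13.526 cmH2O·s/L.
C = Vt/(Pplat − PEEP) = 452.32 / (21.8 − 11) = 452.32/10.8 = 41.881 mL/cmH2O.
τ = R × C = 13.526 × 0.04188 L/cmH2O = 0.5665 s.
t = −τ·ln(1 − 0.95) = −0.5665·ln(0.05) = 1.697 s.

1.70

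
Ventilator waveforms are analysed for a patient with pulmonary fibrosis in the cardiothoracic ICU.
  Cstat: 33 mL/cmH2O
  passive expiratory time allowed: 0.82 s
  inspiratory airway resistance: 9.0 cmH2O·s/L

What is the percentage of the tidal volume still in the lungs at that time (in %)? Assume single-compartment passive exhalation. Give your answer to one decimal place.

6.3

τ = R × C = 9.0 × 33 mL/cmH2O = 9.0 × 0.033 L/cmH2O = 0.297 s.
Passive exhalation: V(t)/V₀ = e^(−t/τ) = e^(−0.82/0.297) = 0.06323.
Fraction remaining = 0.06323 → 6.323%.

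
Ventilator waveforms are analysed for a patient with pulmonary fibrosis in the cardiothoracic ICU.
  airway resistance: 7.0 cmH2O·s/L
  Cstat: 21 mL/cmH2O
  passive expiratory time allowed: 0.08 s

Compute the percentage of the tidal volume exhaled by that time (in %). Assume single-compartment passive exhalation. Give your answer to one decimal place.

42.0

τ = R × C = 7.0 × 21 mL/cmH2O = 7.0 × 0.021 L/cmH2O = 0.147 s.
Passive exhalation: V(t)/V₀ = e^(−t/τ) = e^(−0.08/0.147) = 0.5803.
Fraction exhaled = 1 − 0.5803 = 0.4197 → 41.97%.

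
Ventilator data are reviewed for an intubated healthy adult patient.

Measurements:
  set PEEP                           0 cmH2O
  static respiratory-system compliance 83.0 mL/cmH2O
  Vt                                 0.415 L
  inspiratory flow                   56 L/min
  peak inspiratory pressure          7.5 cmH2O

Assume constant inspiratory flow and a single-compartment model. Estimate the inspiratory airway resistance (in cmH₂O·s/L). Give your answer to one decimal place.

2.7

Flow: 56 L/min ÷ 60 = 0.9333 L/s.
Equation of motion (constant flow): PIP = Vt/C + R·V̇ + PEEP.
R·V̇ = PIP − Vt/C − PEEP = 7.5 − 415/83.0 − 0 = 7.5 − 5.0 − 0 = 2.5 cmH2O.
R = 2.5 / 0.9333 = 2.679 cmH2O·s/L.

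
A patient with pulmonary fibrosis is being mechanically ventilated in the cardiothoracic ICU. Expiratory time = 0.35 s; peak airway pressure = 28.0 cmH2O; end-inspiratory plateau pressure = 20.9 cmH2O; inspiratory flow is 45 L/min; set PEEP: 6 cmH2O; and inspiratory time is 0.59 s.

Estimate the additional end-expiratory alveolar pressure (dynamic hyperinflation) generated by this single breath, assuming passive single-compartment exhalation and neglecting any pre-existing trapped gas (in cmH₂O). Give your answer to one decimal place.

Flow: 45 L/min ÷ 60 = 0.75 L/s.
Vt = flow × Ti = 0.75 L/s × 0.59 s × 1000 mL/L = 442.5 mL.
R = (PIP − Pplat)/V̇ = (28.0 − 20.9) / 0.75 = 7.1/0.75 = 9.467 cmH2O·s/L.
C = Vt/(Pplat − PEEP) = 442.5 / (20.9 − 6) = 442.5/14.9 = 29.698 mL/cmH2O.
τ = R × C = 9.467 × 0.0297 L/cmH2O = 0.2812 s.
Fraction remaining = e^(−Te/τ) = e^(−0.35/0.2812) = 0.288; trapped volume = 442.5 × 0.288 = 127.44 mL.
Additional alveolar pressure from trapping ≈ V_trapped / C = 127.44 / 29.698 = 4.291 cmH2O.

4.3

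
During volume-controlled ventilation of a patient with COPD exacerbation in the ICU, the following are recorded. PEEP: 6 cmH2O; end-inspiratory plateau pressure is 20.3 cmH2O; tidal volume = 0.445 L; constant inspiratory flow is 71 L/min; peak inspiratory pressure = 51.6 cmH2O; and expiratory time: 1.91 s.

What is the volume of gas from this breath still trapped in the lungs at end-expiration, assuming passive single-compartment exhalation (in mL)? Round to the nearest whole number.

Flow: 71 L/min ÷ 60 = 1.1833 L/s.
R = (PIP − Pplat)/V̇ = (51.6 − 20.3) / 1.1833 = 31.3/1.1833 = 26.451 cmH2O·s/L.
C = Vt/(Pplat − PEEP) = 445.0 / (20.3 − 6) = 445.0/14.3 = 31.119 mL/cmH2O.
τ = R × C = 26.451 × 0.03112 L/cmH2O = 0.8232 s.
Fraction remaining = e^(−Te/τ) = e^(−1.91/0.8232) = 0.09825.
Trapped volume = 445.0 × 0.09825 = 43.721 mL.

44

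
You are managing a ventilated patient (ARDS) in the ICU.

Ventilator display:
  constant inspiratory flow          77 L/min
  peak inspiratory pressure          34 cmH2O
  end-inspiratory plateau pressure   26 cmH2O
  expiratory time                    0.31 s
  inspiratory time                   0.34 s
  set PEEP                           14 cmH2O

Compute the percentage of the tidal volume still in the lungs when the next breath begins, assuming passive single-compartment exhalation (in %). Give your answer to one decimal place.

25.5

Flow: 77 L/min ÷ 60 = 1.2833 L/s.
Vt = flow × Ti = 1.2833 L/s × 0.34 s × 1000 mL/L = 436.32 mL.
R = (PIP − Pplat)/V̇ = (34 − 26) / 1.2833 = 8.0/1.2833 = 6.234 cmH2O·s/L.
C = Vt/(Pplat − PEEP) = 436.32 / (26 − 14) = 436.32/12.0 = 36.36 mL/cmH2O.
τ = R × C = 6.234 × 0.03636 L/cmH2O = 0.2267 s.
Fraction remaining at end-expiration = e^(−Te/τ) = e^(−0.31/0.2267) = 0.2548 → 25.48%.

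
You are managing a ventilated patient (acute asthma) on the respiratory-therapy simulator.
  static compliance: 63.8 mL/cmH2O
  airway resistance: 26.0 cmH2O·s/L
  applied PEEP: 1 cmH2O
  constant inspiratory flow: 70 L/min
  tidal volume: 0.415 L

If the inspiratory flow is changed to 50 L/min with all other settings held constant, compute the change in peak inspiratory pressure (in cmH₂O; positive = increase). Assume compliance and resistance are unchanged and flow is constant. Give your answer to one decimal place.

Flow: 70 L/min ÷ 60 = 1.1667 L/s.
New flow: 50 L/min ÷ 60 = 0.8333 L/s.
PIP = Vt/C + R·V̇ + PEEP (constant-flow equation of motion).
Only the resistive term changes: ΔPIP = R × ΔV̇ = 26.0 × (0.8333 − 1.1667) = 26.0 × -0.3334 = -8.668 cmH2O.

-8.7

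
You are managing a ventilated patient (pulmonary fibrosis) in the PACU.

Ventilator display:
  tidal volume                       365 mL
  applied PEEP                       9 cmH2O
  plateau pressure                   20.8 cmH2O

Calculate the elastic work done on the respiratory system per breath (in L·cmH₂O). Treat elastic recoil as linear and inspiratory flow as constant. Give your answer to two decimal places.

2.15

Elastic work ≈ ½ × (Pplat − PEEP) × Vt = 0.5 × (20.8 − 9) × 0.365 L = 0.5 × 11.8 × 0.365 = 2.154 L·cmH2O.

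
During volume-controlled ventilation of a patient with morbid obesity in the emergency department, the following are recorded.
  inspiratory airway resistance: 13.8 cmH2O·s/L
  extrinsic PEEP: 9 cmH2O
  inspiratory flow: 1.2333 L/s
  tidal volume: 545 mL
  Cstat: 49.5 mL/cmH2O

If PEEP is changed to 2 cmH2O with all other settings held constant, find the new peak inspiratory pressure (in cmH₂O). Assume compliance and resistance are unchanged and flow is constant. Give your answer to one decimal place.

PIP = Vt/C + R·V̇ + PEEP (constant-flow equation of motion).
Only the baseline term changes: ΔPIP = ΔPEEP = 2 − 9 = -7.0 cmH2O.
Original PIP = 545/49.5 + 13.8×1.2333 + 9 = 37.03 cmH2O; new PIP = 37.03 + (-7.0) = 30.03 cmH2O.

30.0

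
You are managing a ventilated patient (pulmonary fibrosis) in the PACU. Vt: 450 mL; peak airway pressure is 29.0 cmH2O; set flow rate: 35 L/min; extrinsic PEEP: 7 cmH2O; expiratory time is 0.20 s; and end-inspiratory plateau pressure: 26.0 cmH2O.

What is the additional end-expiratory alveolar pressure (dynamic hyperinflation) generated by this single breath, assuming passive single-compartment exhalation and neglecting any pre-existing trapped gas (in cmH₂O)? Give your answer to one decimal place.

3.7

Flow: 35 L/min ÷ 60 = 0.5833 L/s.
R = (PIP − Pplat)/V̇ = (29.0 − 26.0) / 0.5833 = 3.0/0.5833 = 5.143 cmH2O·s/L.
C = Vt/(Pplat − PEEP) = 450.0 / (26.0 − 7) = 450.0/19.0 = 23.684 mL/cmH2O.
τ = R × C = 5.143 × 0.02368 L/cmH2O = 0.1218 s.
Fraction remaining = e^(−Te/τ) = e^(−0.20/0.1218) = 0.1936; trapped volume = 450.0 × 0.1936 = 87.12 mL.
Additional alveolar pressure from trapping ≈ V_trapped / C = 87.12 / 23.684 = 3.678 cmH2O.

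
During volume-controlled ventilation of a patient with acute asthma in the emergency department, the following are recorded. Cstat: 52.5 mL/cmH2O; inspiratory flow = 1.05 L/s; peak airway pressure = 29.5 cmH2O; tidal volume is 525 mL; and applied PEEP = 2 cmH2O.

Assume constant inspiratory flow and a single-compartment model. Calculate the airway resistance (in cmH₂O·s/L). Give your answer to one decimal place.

Equation of motion (constant flow): PIP = Vt/C + R·V̇ + PEEP.
R·V̇ = PIP − Vt/C − PEEP = 29.5 − 525/52.5 − 2 = 29.5 − 10.0 − 2 = 17.5 cmH2O.
R = 17.5 / 1.05 = 16.667 cmH2O·s/L.

16.7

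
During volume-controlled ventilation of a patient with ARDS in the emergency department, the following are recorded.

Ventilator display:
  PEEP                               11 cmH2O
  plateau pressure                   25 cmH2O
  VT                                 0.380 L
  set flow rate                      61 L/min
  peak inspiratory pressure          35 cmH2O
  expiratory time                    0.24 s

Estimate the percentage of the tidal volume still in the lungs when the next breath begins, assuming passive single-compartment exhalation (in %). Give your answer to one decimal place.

Flow: 61 L/min ÷ 60 = 1.0167 L/s.
R = (PIP − Pplat)/V̇ = (35 − 25) / 1.0167 = 10.0/1.0167 = 9.836 cmH2O·s/L.
C = Vt/(Pplat − PEEP) = 380.0 / (25 − 11) = 380.0/14.0 = 27.143 mL/cmH2O.
τ = R × C = 9.836 × 0.02714 L/cmH2O = 0.2669 s.
Fraction remaining at end-expiration = e^(−Te/τ) = e^(−0.24/0.2669) = 0.4069 → 40.69%.

40.7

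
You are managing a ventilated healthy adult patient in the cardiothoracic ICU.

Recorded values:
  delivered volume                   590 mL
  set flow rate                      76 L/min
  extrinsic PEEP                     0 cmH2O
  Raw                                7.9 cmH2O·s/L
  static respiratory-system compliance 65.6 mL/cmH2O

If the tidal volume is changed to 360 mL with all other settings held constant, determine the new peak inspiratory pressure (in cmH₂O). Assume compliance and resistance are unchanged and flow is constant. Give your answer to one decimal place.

Flow: 76 L/min ÷ 60 = 1.2667 L/s.
PIP = Vt/C + R·V̇ + PEEP (constant-flow equation of motion).
Only the elastic term changes: ΔPIP = ΔVt / C = (360 − 590) / 65.6 = -3.506 cmH2O.
Original PIP = 590/65.6 + 7.9×1.2667 + 0 = 19.001 cmH2O; new PIP = 19.001 + (-3.506) = 15.495 cmH2O.

15.5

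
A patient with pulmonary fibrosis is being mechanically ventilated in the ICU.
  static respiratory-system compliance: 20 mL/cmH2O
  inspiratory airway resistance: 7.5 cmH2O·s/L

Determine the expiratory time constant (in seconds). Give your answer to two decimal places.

0.15

τ = R × C = 7.5 × 20 mL/cmH2O = 7.5 × 0.020 L/cmH2O = 0.15 s.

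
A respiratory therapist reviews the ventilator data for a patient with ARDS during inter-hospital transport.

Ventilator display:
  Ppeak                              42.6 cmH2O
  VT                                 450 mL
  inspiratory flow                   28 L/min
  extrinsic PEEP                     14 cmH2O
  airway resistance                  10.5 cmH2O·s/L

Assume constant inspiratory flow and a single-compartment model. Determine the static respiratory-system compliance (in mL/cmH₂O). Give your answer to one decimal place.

19.0

Flow: 28 L/min ÷ 60 = 0.4667 L/s.
Equation of motion (constant flow): PIP = Vt/C + R·V̇ + PEEP.
Vt/C = PIP − R·V̇ − PEEP = 42.6 − 10.5×0.4667 − 14 = 42.6 − 4.9 − 14 = 23.7 cmH2O.
C = Vt / 23.7 = 450 / 23.7 = 18.987 mL/cmH2O.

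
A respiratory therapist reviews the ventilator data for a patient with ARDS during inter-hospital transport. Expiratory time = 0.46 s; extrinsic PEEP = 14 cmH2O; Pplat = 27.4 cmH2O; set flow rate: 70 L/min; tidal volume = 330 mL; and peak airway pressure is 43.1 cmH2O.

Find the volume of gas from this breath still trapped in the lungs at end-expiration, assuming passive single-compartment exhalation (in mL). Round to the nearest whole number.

82

Flow: 70 L/min ÷ 60 = 1.1667 L/s.
R = (PIP − Pplat)/V̇ = (43.1 − 27.4) / 1.1667 = 15.7/1.1667 = 13.457 cmH2O·s/L.
C = Vt/(Pplat − PEEP) = 330.0 / (27.4 − 14) = 330.0/13.4 = 24.627 mL/cmH2O.
τ = R × C = 13.457 × 0.02463 L/cmH2O = 0.3314 s.
Fraction remaining = e^(−Te/τ) = e^(−0.46/0.3314) = 0.2496.
Trapped volume = 330.0 × 0.2496 = 82.368 mL.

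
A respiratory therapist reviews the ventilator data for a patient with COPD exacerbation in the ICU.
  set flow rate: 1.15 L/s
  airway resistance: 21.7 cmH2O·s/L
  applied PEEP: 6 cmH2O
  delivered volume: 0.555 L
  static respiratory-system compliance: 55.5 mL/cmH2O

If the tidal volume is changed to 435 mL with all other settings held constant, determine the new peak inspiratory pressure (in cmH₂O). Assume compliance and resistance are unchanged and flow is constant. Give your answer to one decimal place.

38.8

PIP = Vt/C + R·V̇ + PEEP (constant-flow equation of motion).
Only the elastic term changes: ΔPIP = ΔVt / C = (435 − 555) / 55.5 = -2.162 cmH2O.
Original PIP = 555/55.5 + 21.7×1.15 + 6 = 40.955 cmH2O; new PIP = 40.955 + (-2.162) = 38.793 cmH2O.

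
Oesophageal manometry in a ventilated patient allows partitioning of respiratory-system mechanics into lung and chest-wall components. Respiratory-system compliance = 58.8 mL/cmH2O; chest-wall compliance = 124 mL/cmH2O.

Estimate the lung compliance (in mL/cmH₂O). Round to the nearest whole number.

1/CL = 1/Crs − 1/Ccw.
1/CL = 1/58.8 − 1/124 = 0.008942.
CL = 111.83 mL/cmH2O.

112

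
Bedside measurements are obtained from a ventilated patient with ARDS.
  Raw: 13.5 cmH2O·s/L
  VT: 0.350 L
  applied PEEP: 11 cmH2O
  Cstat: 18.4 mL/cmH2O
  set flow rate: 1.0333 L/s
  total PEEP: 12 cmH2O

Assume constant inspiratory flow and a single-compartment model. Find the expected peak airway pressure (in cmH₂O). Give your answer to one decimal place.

45.0

Total PEEP = 12 cmH2O (set 11 + intrinsic 1); this is the baseline alveolar pressure.
Equation of motion (constant flow): PIP = Vt/C + R·V̇ + PEEP.
PIP = 350/18.4 + 13.5×1.0333 + 12 = 19.022 + 13.95 + 12 = 44.972 cmH2O.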